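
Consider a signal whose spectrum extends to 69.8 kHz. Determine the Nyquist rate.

139.6 kHz

Nyquist rate = 2 × 69.8 kHz = 139.6 kHz.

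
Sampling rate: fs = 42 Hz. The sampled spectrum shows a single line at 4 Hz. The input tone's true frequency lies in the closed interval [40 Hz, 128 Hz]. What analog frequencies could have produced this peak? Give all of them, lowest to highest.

46 Hz, 80 Hz, 88 Hz, 122 Hz

Frequencies that alias to 4 Hz are k·fs ± 4 Hz for integer k ≥ 0.
k=0: 4 Hz.
k=1: 38 Hz, 46 Hz.
k=2: 80 Hz, 88 Hz.
k=3: 122 Hz, 130 Hz.
k=4: 164 Hz, 172 Hz.
Within [40 Hz, 128 Hz]: 46 Hz, 80 Hz, 88 Hz, 122 Hz.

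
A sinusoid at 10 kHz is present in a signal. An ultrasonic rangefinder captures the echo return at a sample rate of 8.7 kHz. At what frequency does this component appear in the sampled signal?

1.3 kHz

10 kHz mod fs = 1.3 kHz.
1.3 kHz ≤ fs/2 = 4.35 kHz, appears at 1.3 kHz.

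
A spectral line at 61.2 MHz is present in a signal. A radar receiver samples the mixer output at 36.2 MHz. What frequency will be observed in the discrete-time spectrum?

11.2 MHz

61.2 MHz mod fs = 25 MHz.
25 MHz > fs/2 = 18.1 MHz, folds to fs − 25 MHz = 11.2 MHz.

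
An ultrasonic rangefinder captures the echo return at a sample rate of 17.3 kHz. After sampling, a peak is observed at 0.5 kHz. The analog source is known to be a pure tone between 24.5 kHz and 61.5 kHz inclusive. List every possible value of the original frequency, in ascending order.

Frequencies that alias to 0.5 kHz are k·fs ± 0.5 kHz for integer k ≥ 0.
k=0: 0.5 kHz.
k=1: 16.8 kHz, 17.8 kHz.
k=2: 34.1 kHz, 35.1 kHz.
k=3: 51.4 kHz, 52.4 kHz.
k=4: 68.7 kHz, 69.7 kHz.
Within [24.5 kHz, 61.5 kHz]: 34.1 kHz, 35.1 kHz, 51.4 kHz, 52.4 kHz.

34.1 kHz, 35.1 kHz, 51.4 kHz, 52.4 kHz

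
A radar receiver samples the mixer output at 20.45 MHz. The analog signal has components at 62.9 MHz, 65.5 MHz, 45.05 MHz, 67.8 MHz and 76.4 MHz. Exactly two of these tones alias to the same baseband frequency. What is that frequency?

fs/2 = 10.225 MHz.
62.9 MHz mod fs = 1.55 MHz.
1.55 MHz ≤ fs/2 = 10.225 MHz, appears at 1.55 MHz.
65.5 MHz mod fs = 4.15 MHz.
4.15 MHz ≤ fs/2 = 10.225 MHz, appears at 4.15 MHz.
45.05 MHz mod fs = 4.15 MHz.
4.15 MHz ≤ fs/2 = 10.225 MHz, appears at 4.15 MHz.
67.8 MHz mod fs = 6.45 MHz.
6.45 MHz ≤ fs/2 = 10.225 MHz, appears at 6.45 MHz.
76.4 MHz mod fs = 15.05 MHz.
15.05 MHz > fs/2 = 10.225 MHz, folds to fs − 15.05 MHz = 5.4 MHz.
45.05 MHz and 65.5 MHz both map to 4.15 MHz.

4.15 MHz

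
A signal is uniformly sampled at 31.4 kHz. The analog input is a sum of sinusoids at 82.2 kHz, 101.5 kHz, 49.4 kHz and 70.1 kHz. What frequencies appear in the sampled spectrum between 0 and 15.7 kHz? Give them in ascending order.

fs/2 = 15.7 kHz.
82.2 kHz mod fs = 19.4 kHz.
19.4 kHz > fs/2 = 15.7 kHz, folds to fs − 19.4 kHz = 12 kHz.
101.5 kHz mod fs = 7.3 kHz.
7.3 kHz ≤ fs/2 = 15.7 kHz, appears at 7.3 kHz.
49.4 kHz mod fs = 18 kHz.
18 kHz > fs/2 = 15.7 kHz, folds to fs − 18 kHz = 13.4 kHz.
70.1 kHz mod fs = 7.3 kHz.
7.3 kHz ≤ fs/2 = 15.7 kHz, appears at 7.3 kHz.
Distinct values: {7.3 kHz, 12 kHz, 13.4 kHz}.

7.3 kHz, 12 kHz, 13.4 kHz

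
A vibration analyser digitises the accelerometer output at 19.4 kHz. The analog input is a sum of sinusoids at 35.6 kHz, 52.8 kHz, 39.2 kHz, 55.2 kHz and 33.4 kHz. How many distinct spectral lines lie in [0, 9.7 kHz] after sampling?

fs/2 = 9.7 kHz.
35.6 kHz mod fs = 16.2 kHz.
16.2 kHz > fs/2 = 9.7 kHz, folds to fs − 16.2 kHz = 3.2 kHz.
52.8 kHz mod fs = 14 kHz.
14 kHz > fs/2 = 9.7 kHz, folds to fs − 14 kHz = 5.4 kHz.
39.2 kHz mod fs = 0.4 kHz.
0.4 kHz ≤ fs/2 = 9.7 kHz, appears at 0.4 kHz.
55.2 kHz mod fs = 16.4 kHz.
16.4 kHz > fs/2 = 9.7 kHz, folds to fs − 16.4 kHz = 3 kHz.
33.4 kHz mod fs = 14 kHz.
14 kHz > fs/2 = 9.7 kHz, folds to fs − 14 kHz = 5.4 kHz.
Distinct values: {0.4 kHz, 3 kHz, 3.2 kHz, 5.4 kHz} → 4.

4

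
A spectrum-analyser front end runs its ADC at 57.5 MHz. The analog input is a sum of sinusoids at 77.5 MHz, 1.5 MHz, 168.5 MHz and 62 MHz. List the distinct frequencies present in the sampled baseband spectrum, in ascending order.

fs/2 = 28.75 MHz.
77.5 MHz mod fs = 20 MHz.
20 MHz ≤ fs/2 = 28.75 MHz, appears at 20 MHz.
1.5 MHz ≤ fs/2 = 28.75 MHz, passes unchanged.
168.5 MHz mod fs = 53.5 MHz.
53.5 MHz > fs/2 = 28.75 MHz, folds to fs − 53.5 MHz = 4 MHz.
62 MHz mod fs = 4.5 MHz.
4.5 MHz ≤ fs/2 = 28.75 MHz, appears at 4.5 MHz.
Distinct values: {1.5 MHz, 4 MHz, 4.5 MHz, 20 MHz}.

1.5 MHz, 4 MHz, 4.5 MHz, 20 MHz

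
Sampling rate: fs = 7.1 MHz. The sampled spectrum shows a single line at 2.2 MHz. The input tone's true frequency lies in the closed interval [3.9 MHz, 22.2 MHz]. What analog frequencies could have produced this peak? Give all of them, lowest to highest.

4.9 MHz, 9.3 MHz, 12 MHz, 16.4 MHz, 19.1 MHz

Frequencies that alias to 2.2 MHz are k·fs ± 2.2 MHz for integer k ≥ 0.
k=0: 2.2 MHz.
k=1: 4.9 MHz, 9.3 MHz.
k=2: 12 MHz, 16.4 MHz.
k=3: 19.1 MHz, 23.5 MHz.
k=4: 26.2 MHz, 30.6 MHz.
Within [3.9 MHz, 22.2 MHz]: 4.9 MHz, 9.3 MHz, 12 MHz, 16.4 MHz, 19.1 MHz.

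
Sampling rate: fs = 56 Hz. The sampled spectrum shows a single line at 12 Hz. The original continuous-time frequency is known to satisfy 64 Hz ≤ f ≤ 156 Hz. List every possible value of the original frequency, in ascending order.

Frequencies that alias to 12 Hz are k·fs ± 12 Hz for integer k ≥ 0.
k=0: 12 Hz.
k=1: 44 Hz, 68 Hz.
k=2: 100 Hz, 124 Hz.
k=3: 156 Hz, 180 Hz.
k=4: 212 Hz, 236 Hz.
Within [64 Hz, 156 Hz]: 68 Hz, 100 Hz, 124 Hz, 156 Hz.

68 Hz, 100 Hz, 124 Hz, 156 Hz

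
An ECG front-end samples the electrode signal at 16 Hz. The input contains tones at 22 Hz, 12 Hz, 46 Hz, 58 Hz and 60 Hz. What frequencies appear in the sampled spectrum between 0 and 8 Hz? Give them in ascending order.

fs/2 = 8 Hz.
22 Hz mod fs = 6 Hz.
6 Hz ≤ fs/2 = 8 Hz, appears at 6 Hz.
12 Hz > fs/2 = 8 Hz, folds to fs − 12 Hz = 4 Hz.
46 Hz mod fs = 14 Hz.
14 Hz > fs/2 = 8 Hz, folds to fs − 14 Hz = 2 Hz.
58 Hz mod fs = 10 Hz.
10 Hz > fs/2 = 8 Hz, folds to fs − 10 Hz = 6 Hz.
60 Hz mod fs = 12 Hz.
12 Hz > fs/2 = 8 Hz, folds to fs − 12 Hz = 4 Hz.
Distinct values: {2 Hz, 4 Hz, 6 Hz}.

2 Hz, 4 Hz, 6 Hz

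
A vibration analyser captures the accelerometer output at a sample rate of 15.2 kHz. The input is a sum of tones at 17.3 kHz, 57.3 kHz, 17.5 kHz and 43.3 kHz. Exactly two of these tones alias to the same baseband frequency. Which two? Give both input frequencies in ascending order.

fs/2 = 7.6 kHz.
17.3 kHz mod fs = 2.1 kHz.
2.1 kHz ≤ fs/2 = 7.6 kHz, appears at 2.1 kHz.
57.3 kHz mod fs = 11.7 kHz.
11.7 kHz > fs/2 = 7.6 kHz, folds to fs − 11.7 kHz = 3.5 kHz.
17.5 kHz mod fs = 2.3 kHz.
2.3 kHz ≤ fs/2 = 7.6 kHz, appears at 2.3 kHz.
43.3 kHz mod fs = 12.9 kHz.
12.9 kHz > fs/2 = 7.6 kHz, folds to fs − 12.9 kHz = 2.3 kHz.
17.5 kHz and 43.3 kHz both map to 2.3 kHz.

17.5 kHz, 43.3 kHz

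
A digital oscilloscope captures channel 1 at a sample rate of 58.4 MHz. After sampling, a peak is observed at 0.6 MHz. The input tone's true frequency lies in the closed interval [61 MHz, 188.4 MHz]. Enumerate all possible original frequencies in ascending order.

Frequencies that alias to 0.6 MHz are k·fs ± 0.6 MHz for integer k ≥ 0.
k=0: 0.6 MHz.
k=1: 57.8 MHz, 59 MHz.
k=2: 116.2 MHz, 117.4 MHz.
k=3: 174.6 MHz, 175.8 MHz.
k=4: 233 MHz, 234.2 MHz.
Within [61 MHz, 188.4 MHz]: 116.2 MHz, 117.4 MHz, 174.6 MHz, 175.8 MHz.

116.2 MHz, 117.4 MHz, 174.6 MHz, 175.8 MHz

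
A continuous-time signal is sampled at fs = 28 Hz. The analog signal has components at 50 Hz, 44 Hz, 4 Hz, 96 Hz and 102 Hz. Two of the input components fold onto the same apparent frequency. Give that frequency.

12 Hz

fs/2 = 14 Hz.
50 Hz mod fs = 22 Hz.
22 Hz > fs/2 = 14 Hz, folds to fs − 22 Hz = 6 Hz.
44 Hz mod fs = 16 Hz.
16 Hz > fs/2 = 14 Hz, folds to fs − 16 Hz = 12 Hz.
4 Hz ≤ fs/2 = 14 Hz, passes unchanged.
96 Hz mod fs = 12 Hz.
12 Hz ≤ fs/2 = 14 Hz, appears at 12 Hz.
102 Hz mod fs = 18 Hz.
18 Hz > fs/2 = 14 Hz, folds to fs − 18 Hz = 10 Hz.
44 Hz and 96 Hz both map to 12 Hz.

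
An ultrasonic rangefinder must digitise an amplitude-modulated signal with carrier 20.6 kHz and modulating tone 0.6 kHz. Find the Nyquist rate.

42.4 kHz

AM sidebands sit at fc ± fm = 20 kHz and 21.2 kHz.
Highest-frequency component: 21.2 kHz.
Nyquist rate = 2 × 21.2 kHz = 42.4 kHz.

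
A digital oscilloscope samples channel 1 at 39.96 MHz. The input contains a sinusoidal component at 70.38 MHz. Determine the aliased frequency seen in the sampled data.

70.38 MHz mod fs = 30.42 MHz.
30.42 MHz > fs/2 = 19.98 MHz, folds to fs − 30.42 MHz = 9.54 MHz.

9.54 MHz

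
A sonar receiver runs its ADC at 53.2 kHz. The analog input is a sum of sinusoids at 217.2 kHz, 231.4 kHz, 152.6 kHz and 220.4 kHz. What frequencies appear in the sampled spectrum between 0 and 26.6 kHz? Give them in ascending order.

fs/2 = 26.6 kHz.
217.2 kHz mod fs = 4.4 kHz.
4.4 kHz ≤ fs/2 = 26.6 kHz, appears at 4.4 kHz.
231.4 kHz mod fs = 18.6 kHz.
18.6 kHz ≤ fs/2 = 26.6 kHz, appears at 18.6 kHz.
152.6 kHz mod fs = 46.2 kHz.
46.2 kHz > fs/2 = 26.6 kHz, folds to fs − 46.2 kHz = 7 kHz.
220.4 kHz mod fs = 7.6 kHz.
7.6 kHz ≤ fs/2 = 26.6 kHz, appears at 7.6 kHz.
Distinct values: {4.4 kHz, 7 kHz, 7.6 kHz, 18.6 kHz}.

4.4 kHz, 7 kHz, 7.6 kHz, 18.6 kHz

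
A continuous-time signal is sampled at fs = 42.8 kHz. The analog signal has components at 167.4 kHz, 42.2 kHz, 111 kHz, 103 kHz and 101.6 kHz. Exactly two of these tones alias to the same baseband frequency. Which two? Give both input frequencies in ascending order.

103 kHz, 111 kHz

fs/2 = 21.4 kHz.
167.4 kHz mod fs = 39 kHz.
39 kHz > fs/2 = 21.4 kHz, folds to fs − 39 kHz = 3.8 kHz.
42.2 kHz > fs/2 = 21.4 kHz, folds to fs − 42.2 kHz = 0.6 kHz.
111 kHz mod fs = 25.4 kHz.
25.4 kHz > fs/2 = 21.4 kHz, folds to fs − 25.4 kHz = 17.4 kHz.
103 kHz mod fs = 17.4 kHz.
17.4 kHz ≤ fs/2 = 21.4 kHz, appears at 17.4 kHz.
101.6 kHz mod fs = 16 kHz.
16 kHz ≤ fs/2 = 21.4 kHz, appears at 16 kHz.
103 kHz and 111 kHz both map to 17.4 kHz.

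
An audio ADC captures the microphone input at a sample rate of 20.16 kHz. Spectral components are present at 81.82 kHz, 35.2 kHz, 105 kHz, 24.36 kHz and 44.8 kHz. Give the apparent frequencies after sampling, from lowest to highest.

fs/2 = 10.08 kHz.
81.82 kHz mod fs = 1.18 kHz.
1.18 kHz ≤ fs/2 = 10.08 kHz, appears at 1.18 kHz.
35.2 kHz mod fs = 15.04 kHz.
15.04 kHz > fs/2 = 10.08 kHz, folds to fs − 15.04 kHz = 5.12 kHz.
105 kHz mod fs = 4.2 kHz.
4.2 kHz ≤ fs/2 = 10.08 kHz, appears at 4.2 kHz.
24.36 kHz mod fs = 4.2 kHz.
4.2 kHz ≤ fs/2 = 10.08 kHz, appears at 4.2 kHz.
44.8 kHz mod fs = 4.48 kHz.
4.48 kHz ≤ fs/2 = 10.08 kHz, appears at 4.48 kHz.
Distinct values: {1.18 kHz, 4.2 kHz, 4.48 kHz, 5.12 kHz}.

1.18 kHz, 4.2 kHz, 4.48 kHz, 5.12 kHz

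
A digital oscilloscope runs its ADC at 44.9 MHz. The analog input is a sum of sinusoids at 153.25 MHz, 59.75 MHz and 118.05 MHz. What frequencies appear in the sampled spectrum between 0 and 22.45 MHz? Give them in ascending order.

14.85 MHz, 16.65 MHz, 18.55 MHz

fs/2 = 22.45 MHz.
153.25 MHz mod fs = 18.55 MHz.
18.55 MHz ≤ fs/2 = 22.45 MHz, appears at 18.55 MHz.
59.75 MHz mod fs = 14.85 MHz.
14.85 MHz ≤ fs/2 = 22.45 MHz, appears at 14.85 MHz.
118.05 MHz mod fs = 28.25 MHz.
28.25 MHz > fs/2 = 22.45 MHz, folds to fs − 28.25 MHz = 16.65 MHz.
Distinct values: {14.85 MHz, 16.65 MHz, 18.55 MHz}.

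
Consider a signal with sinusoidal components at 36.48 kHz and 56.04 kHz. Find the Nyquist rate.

112.08 kHz

Highest-frequency component: 56.04 kHz.
Nyquist rate = 2 × 56.04 kHz = 112.08 kHz.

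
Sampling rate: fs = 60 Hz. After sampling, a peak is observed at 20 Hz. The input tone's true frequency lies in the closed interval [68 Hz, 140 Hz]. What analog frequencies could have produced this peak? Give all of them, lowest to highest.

Frequencies that alias to 20 Hz are k·fs ± 20 Hz for integer k ≥ 0.
k=0: 20 Hz.
k=1: 40 Hz, 80 Hz.
k=2: 100 Hz, 140 Hz.
k=3: 160 Hz, 200 Hz.
Within [68 Hz, 140 Hz]: 80 Hz, 100 Hz, 140 Hz.

80 Hz, 100 Hz, 140 Hz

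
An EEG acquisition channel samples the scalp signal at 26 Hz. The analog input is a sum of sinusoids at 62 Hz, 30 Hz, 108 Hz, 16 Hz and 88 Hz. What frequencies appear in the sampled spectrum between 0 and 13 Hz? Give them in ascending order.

4 Hz, 10 Hz

fs/2 = 13 Hz.
62 Hz mod fs = 10 Hz.
10 Hz ≤ fs/2 = 13 Hz, appears at 10 Hz.
30 Hz mod fs = 4 Hz.
4 Hz ≤ fs/2 = 13 Hz, appears at 4 Hz.
108 Hz mod fs = 4 Hz.
4 Hz ≤ fs/2 = 13 Hz, appears at 4 Hz.
16 Hz > fs/2 = 13 Hz, folds to fs − 16 Hz = 10 Hz.
88 Hz mod fs = 10 Hz.
10 Hz ≤ fs/2 = 13 Hz, appears at 10 Hz.
Distinct values: {4 Hz, 10 Hz}.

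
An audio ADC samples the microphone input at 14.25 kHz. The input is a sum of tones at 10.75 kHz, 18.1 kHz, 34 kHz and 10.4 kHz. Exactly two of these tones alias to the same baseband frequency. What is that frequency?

fs/2 = 7.125 kHz.
10.75 kHz > fs/2 = 7.125 kHz, folds to fs − 10.75 kHz = 3.5 kHz.
18.1 kHz mod fs = 3.85 kHz.
3.85 kHz ≤ fs/2 = 7.125 kHz, appears at 3.85 kHz.
34 kHz mod fs = 5.5 kHz.
5.5 kHz ≤ fs/2 = 7.125 kHz, appears at 5.5 kHz.
10.4 kHz > fs/2 = 7.125 kHz, folds to fs − 10.4 kHz = 3.85 kHz.
10.4 kHz and 18.1 kHz both map to 3.85 kHz.

3.85 kHz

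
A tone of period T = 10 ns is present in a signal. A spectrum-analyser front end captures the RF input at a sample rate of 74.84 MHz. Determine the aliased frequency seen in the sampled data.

25.16 MHz

T = 10 ns → f = 1/T = 100 MHz.
100 MHz mod fs = 25.16 MHz.
25.16 MHz ≤ fs/2 = 37.42 MHz, appears at 25.16 MHz.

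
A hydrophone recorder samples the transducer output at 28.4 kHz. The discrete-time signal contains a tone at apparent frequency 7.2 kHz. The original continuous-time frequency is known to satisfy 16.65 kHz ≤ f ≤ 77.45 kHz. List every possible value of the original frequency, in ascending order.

21.2 kHz, 35.6 kHz, 49.6 kHz, 64 kHz

Frequencies that alias to 7.2 kHz are k·fs ± 7.2 kHz for integer k ≥ 0.
k=0: 7.2 kHz.
k=1: 21.2 kHz, 35.6 kHz.
k=2: 49.6 kHz, 64 kHz.
k=3: 78 kHz, 92.4 kHz.
Within [16.65 kHz, 77.45 kHz]: 21.2 kHz, 35.6 kHz, 49.6 kHz, 64 kHz.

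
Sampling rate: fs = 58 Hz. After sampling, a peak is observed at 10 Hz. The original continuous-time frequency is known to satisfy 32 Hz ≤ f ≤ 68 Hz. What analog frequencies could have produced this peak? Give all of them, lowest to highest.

Frequencies that alias to 10 Hz are k·fs ± 10 Hz for integer k ≥ 0.
k=0: 10 Hz.
k=1: 48 Hz, 68 Hz.
k=2: 106 Hz, 126 Hz.
Within [32 Hz, 68 Hz]: 48 Hz, 68 Hz.

48 Hz, 68 Hz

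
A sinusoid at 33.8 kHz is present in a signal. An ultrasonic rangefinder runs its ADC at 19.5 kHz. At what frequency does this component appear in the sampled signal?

5.2 kHz

33.8 kHz mod fs = 14.3 kHz.
14.3 kHz > fs/2 = 9.75 kHz, folds to fs − 14.3 kHz = 5.2 kHz.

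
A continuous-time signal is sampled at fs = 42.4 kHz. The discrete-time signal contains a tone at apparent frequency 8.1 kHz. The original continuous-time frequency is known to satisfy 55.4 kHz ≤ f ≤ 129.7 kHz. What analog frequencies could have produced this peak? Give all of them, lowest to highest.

Frequencies that alias to 8.1 kHz are k·fs ± 8.1 kHz for integer k ≥ 0.
k=0: 8.1 kHz.
k=1: 34.3 kHz, 50.5 kHz.
k=2: 76.7 kHz, 92.9 kHz.
k=3: 119.1 kHz, 135.3 kHz.
k=4: 161.5 kHz, 177.7 kHz.
Within [55.4 kHz, 129.7 kHz]: 76.7 kHz, 92.9 kHz, 119.1 kHz.

76.7 kHz, 92.9 kHz, 119.1 kHz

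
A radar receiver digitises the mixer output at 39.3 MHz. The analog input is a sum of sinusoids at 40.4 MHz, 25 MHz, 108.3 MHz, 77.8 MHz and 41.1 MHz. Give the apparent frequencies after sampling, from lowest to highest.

fs/2 = 19.65 MHz.
40.4 MHz mod fs = 1.1 MHz.
1.1 MHz ≤ fs/2 = 19.65 MHz, appears at 1.1 MHz.
25 MHz > fs/2 = 19.65 MHz, folds to fs − 25 MHz = 14.3 MHz.
108.3 MHz mod fs = 29.7 MHz.
29.7 MHz > fs/2 = 19.65 MHz, folds to fs − 29.7 MHz = 9.6 MHz.
77.8 MHz mod fs = 38.5 MHz.
38.5 MHz > fs/2 = 19.65 MHz, folds to fs − 38.5 MHz = 0.8 MHz.
41.1 MHz mod fs = 1.8 MHz.
1.8 MHz ≤ fs/2 = 19.65 MHz, appears at 1.8 MHz.
Distinct values: {0.8 MHz, 1.1 MHz, 1.8 MHz, 9.6 MHz, 14.3 MHz}.

0.8 MHz, 1.1 MHz, 1.8 MHz, 9.6 MHz, 14.3 MHz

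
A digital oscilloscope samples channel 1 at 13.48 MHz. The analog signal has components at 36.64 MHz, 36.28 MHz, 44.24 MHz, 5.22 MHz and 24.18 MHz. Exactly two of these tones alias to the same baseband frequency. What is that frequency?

3.8 MHz

fs/2 = 6.74 MHz.
36.64 MHz mod fs = 9.68 MHz.
9.68 MHz > fs/2 = 6.74 MHz, folds to fs − 9.68 MHz = 3.8 MHz.
36.28 MHz mod fs = 9.32 MHz.
9.32 MHz > fs/2 = 6.74 MHz, folds to fs − 9.32 MHz = 4.16 MHz.
44.24 MHz mod fs = 3.8 MHz.
3.8 MHz ≤ fs/2 = 6.74 MHz, appears at 3.8 MHz.
5.22 MHz ≤ fs/2 = 6.74 MHz, passes unchanged.
24.18 MHz mod fs = 10.7 MHz.
10.7 MHz > fs/2 = 6.74 MHz, folds to fs − 10.7 MHz = 2.78 MHz.
36.64 MHz and 44.24 MHz both map to 3.8 MHz.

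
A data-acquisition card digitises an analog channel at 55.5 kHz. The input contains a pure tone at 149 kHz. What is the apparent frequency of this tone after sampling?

17.5 kHz

149 kHz mod fs = 38 kHz.
38 kHz > fs/2 = 27.75 kHz, folds to fs − 38 kHz = 17.5 kHz.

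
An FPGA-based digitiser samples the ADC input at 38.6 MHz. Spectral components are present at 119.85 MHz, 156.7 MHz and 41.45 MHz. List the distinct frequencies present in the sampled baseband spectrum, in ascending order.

2.3 MHz, 2.85 MHz, 4.05 MHz

fs/2 = 19.3 MHz.
119.85 MHz mod fs = 4.05 MHz.
4.05 MHz ≤ fs/2 = 19.3 MHz, appears at 4.05 MHz.
156.7 MHz mod fs = 2.3 MHz.
2.3 MHz ≤ fs/2 = 19.3 MHz, appears at 2.3 MHz.
41.45 MHz mod fs = 2.85 MHz.
2.85 MHz ≤ fs/2 = 19.3 MHz, appears at 2.85 MHz.
Distinct values: {2.3 MHz, 2.85 MHz, 4.05 MHz}.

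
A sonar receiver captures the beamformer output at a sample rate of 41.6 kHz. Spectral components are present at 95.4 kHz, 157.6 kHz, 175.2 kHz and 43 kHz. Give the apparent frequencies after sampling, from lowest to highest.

fs/2 = 20.8 kHz.
95.4 kHz mod fs = 12.2 kHz.
12.2 kHz ≤ fs/2 = 20.8 kHz, appears at 12.2 kHz.
157.6 kHz mod fs = 32.8 kHz.
32.8 kHz > fs/2 = 20.8 kHz, folds to fs − 32.8 kHz = 8.8 kHz.
175.2 kHz mod fs = 8.8 kHz.
8.8 kHz ≤ fs/2 = 20.8 kHz, appears at 8.8 kHz.
43 kHz mod fs = 1.4 kHz.
1.4 kHz ≤ fs/2 = 20.8 kHz, appears at 1.4 kHz.
Distinct values: {1.4 kHz, 8.8 kHz, 12.2 kHz}.

1.4 kHz, 8.8 kHz, 12.2 kHz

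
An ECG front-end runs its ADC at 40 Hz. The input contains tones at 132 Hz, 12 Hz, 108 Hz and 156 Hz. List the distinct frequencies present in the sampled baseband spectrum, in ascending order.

fs/2 = 20 Hz.
132 Hz mod fs = 12 Hz.
12 Hz ≤ fs/2 = 20 Hz, appears at 12 Hz.
12 Hz ≤ fs/2 = 20 Hz, passes unchanged.
108 Hz mod fs = 28 Hz.
28 Hz > fs/2 = 20 Hz, folds to fs − 28 Hz = 12 Hz.
156 Hz mod fs = 36 Hz.
36 Hz > fs/2 = 20 Hz, folds to fs − 36 Hz = 4 Hz.
Distinct values: {4 Hz, 12 Hz}.

4 Hz, 12 Hz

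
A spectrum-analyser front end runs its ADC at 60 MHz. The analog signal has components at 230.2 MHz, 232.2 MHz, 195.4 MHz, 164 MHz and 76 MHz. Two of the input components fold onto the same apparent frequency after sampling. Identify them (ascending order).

76 MHz, 164 MHz

fs/2 = 30 MHz.
230.2 MHz mod fs = 50.2 MHz.
50.2 MHz > fs/2 = 30 MHz, folds to fs − 50.2 MHz = 9.8 MHz.
232.2 MHz mod fs = 52.2 MHz.
52.2 MHz > fs/2 = 30 MHz, folds to fs − 52.2 MHz = 7.8 MHz.
195.4 MHz mod fs = 15.4 MHz.
15.4 MHz ≤ fs/2 = 30 MHz, appears at 15.4 MHz.
164 MHz mod fs = 44 MHz.
44 MHz > fs/2 = 30 MHz, folds to fs − 44 MHz = 16 MHz.
76 MHz mod fs = 16 MHz.
16 MHz ≤ fs/2 = 30 MHz, appears at 16 MHz.
76 MHz and 164 MHz both map to 16 MHz.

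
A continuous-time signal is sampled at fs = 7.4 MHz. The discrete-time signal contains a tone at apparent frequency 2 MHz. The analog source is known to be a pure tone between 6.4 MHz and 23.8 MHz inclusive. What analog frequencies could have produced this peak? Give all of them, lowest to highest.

Frequencies that alias to 2 MHz are k·fs ± 2 MHz for integer k ≥ 0.
k=0: 2 MHz.
k=1: 5.4 MHz, 9.4 MHz.
k=2: 12.8 MHz, 16.8 MHz.
k=3: 20.2 MHz, 24.2 MHz.
k=4: 27.6 MHz, 31.6 MHz.
Within [6.4 MHz, 23.8 MHz]: 9.4 MHz, 12.8 MHz, 16.8 MHz, 20.2 MHz.

9.4 MHz, 12.8 MHz, 16.8 MHz, 20.2 MHz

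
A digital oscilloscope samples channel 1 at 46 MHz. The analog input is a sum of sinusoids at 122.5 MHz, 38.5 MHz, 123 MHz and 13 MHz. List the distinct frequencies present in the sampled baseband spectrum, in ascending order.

7.5 MHz, 13 MHz, 15 MHz, 15.5 MHz

fs/2 = 23 MHz.
122.5 MHz mod fs = 30.5 MHz.
30.5 MHz > fs/2 = 23 MHz, folds to fs − 30.5 MHz = 15.5 MHz.
38.5 MHz > fs/2 = 23 MHz, folds to fs − 38.5 MHz = 7.5 MHz.
123 MHz mod fs = 31 MHz.
31 MHz > fs/2 = 23 MHz, folds to fs − 31 MHz = 15 MHz.
13 MHz ≤ fs/2 = 23 MHz, passes unchanged.
Distinct values: {7.5 MHz, 13 MHz, 15 MHz, 15.5 MHz}.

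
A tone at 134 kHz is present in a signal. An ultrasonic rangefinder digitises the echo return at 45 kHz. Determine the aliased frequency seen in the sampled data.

134 kHz mod fs = 44 kHz.
44 kHz > fs/2 = 22.5 kHz, folds to fs − 44 kHz = 1 kHz.

1 kHz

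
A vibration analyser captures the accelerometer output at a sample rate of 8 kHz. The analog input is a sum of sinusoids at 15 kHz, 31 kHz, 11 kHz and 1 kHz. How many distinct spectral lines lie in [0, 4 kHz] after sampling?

2

fs/2 = 4 kHz.
15 kHz mod fs = 7 kHz.
7 kHz > fs/2 = 4 kHz, folds to fs − 7 kHz = 1 kHz.
31 kHz mod fs = 7 kHz.
7 kHz > fs/2 = 4 kHz, folds to fs − 7 kHz = 1 kHz.
11 kHz mod fs = 3 kHz.
3 kHz ≤ fs/2 = 4 kHz, appears at 3 kHz.
1 kHz ≤ fs/2 = 4 kHz, passes unchanged.
Distinct values: {1 kHz, 3 kHz} → 2.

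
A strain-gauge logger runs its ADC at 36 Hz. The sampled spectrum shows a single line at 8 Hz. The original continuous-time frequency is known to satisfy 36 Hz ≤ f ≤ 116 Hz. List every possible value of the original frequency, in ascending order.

Frequencies that alias to 8 Hz are k·fs ± 8 Hz for integer k ≥ 0.
k=0: 8 Hz.
k=1: 28 Hz, 44 Hz.
k=2: 64 Hz, 80 Hz.
k=3: 100 Hz, 116 Hz.
k=4: 136 Hz, 152 Hz.
Within [36 Hz, 116 Hz]: 44 Hz, 64 Hz, 80 Hz, 100 Hz, 116 Hz.

44 Hz, 64 Hz, 80 Hz, 100 Hz, 116 Hz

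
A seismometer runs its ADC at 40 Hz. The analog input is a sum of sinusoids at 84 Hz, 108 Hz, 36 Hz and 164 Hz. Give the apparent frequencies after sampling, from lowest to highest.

4 Hz, 12 Hz

fs/2 = 20 Hz.
84 Hz mod fs = 4 Hz.
4 Hz ≤ fs/2 = 20 Hz, appears at 4 Hz.
108 Hz mod fs = 28 Hz.
28 Hz > fs/2 = 20 Hz, folds to fs − 28 Hz = 12 Hz.
36 Hz > fs/2 = 20 Hz, folds to fs − 36 Hz = 4 Hz.
164 Hz mod fs = 4 Hz.
4 Hz ≤ fs/2 = 20 Hz, appears at 4 Hz.
Distinct values: {4 Hz, 12 Hz}.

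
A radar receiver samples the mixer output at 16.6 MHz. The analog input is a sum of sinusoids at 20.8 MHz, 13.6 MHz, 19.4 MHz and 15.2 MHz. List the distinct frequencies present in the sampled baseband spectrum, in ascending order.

1.4 MHz, 2.8 MHz, 3 MHz, 4.2 MHz

fs/2 = 8.3 MHz.
20.8 MHz mod fs = 4.2 MHz.
4.2 MHz ≤ fs/2 = 8.3 MHz, appears at 4.2 MHz.
13.6 MHz > fs/2 = 8.3 MHz, folds to fs − 13.6 MHz = 3 MHz.
19.4 MHz mod fs = 2.8 MHz.
2.8 MHz ≤ fs/2 = 8.3 MHz, appears at 2.8 MHz.
15.2 MHz > fs/2 = 8.3 MHz, folds to fs − 15.2 MHz = 1.4 MHz.
Distinct values: {1.4 MHz, 2.8 MHz, 3 MHz, 4.2 MHz}.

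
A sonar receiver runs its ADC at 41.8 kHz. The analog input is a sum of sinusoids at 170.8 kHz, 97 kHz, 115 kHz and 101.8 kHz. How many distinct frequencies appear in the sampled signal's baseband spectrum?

fs/2 = 20.9 kHz.
170.8 kHz mod fs = 3.6 kHz.
3.6 kHz ≤ fs/2 = 20.9 kHz, appears at 3.6 kHz.
97 kHz mod fs = 13.4 kHz.
13.4 kHz ≤ fs/2 = 20.9 kHz, appears at 13.4 kHz.
115 kHz mod fs = 31.4 kHz.
31.4 kHz > fs/2 = 20.9 kHz, folds to fs − 31.4 kHz = 10.4 kHz.
101.8 kHz mod fs = 18.2 kHz.
18.2 kHz ≤ fs/2 = 20.9 kHz, appears at 18.2 kHz.
Distinct values: {3.6 kHz, 10.4 kHz, 13.4 kHz, 18.2 kHz} → 4.

4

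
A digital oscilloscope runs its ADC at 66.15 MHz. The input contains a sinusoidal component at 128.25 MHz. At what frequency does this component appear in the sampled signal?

4.05 MHz

128.25 MHz mod fs = 62.1 MHz.
62.1 MHz > fs/2 = 33.075 MHz, folds to fs − 62.1 MHz = 4.05 MHz.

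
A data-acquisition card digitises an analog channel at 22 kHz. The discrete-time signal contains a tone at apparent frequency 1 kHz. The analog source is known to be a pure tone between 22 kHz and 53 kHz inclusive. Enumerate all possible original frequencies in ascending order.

23 kHz, 43 kHz, 45 kHz

Frequencies that alias to 1 kHz are k·fs ± 1 kHz for integer k ≥ 0.
k=0: 1 kHz.
k=1: 21 kHz, 23 kHz.
k=2: 43 kHz, 45 kHz.
k=3: 65 kHz, 67 kHz.
Within [22 kHz, 53 kHz]: 23 kHz, 43 kHz, 45 kHz.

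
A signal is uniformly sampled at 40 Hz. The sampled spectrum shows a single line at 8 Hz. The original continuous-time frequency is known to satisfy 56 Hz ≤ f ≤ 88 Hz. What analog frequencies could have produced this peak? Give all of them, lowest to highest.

Frequencies that alias to 8 Hz are k·fs ± 8 Hz for integer k ≥ 0.
k=0: 8 Hz.
k=1: 32 Hz, 48 Hz.
k=2: 72 Hz, 88 Hz.
k=3: 112 Hz, 128 Hz.
Within [56 Hz, 88 Hz]: 72 Hz, 88 Hz.

72 Hz, 88 Hz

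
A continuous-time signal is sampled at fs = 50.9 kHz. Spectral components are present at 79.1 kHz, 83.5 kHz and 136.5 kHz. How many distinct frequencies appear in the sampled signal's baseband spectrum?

fs/2 = 25.45 kHz.
79.1 kHz mod fs = 28.2 kHz.
28.2 kHz > fs/2 = 25.45 kHz, folds to fs − 28.2 kHz = 22.7 kHz.
83.5 kHz mod fs = 32.6 kHz.
32.6 kHz > fs/2 = 25.45 kHz, folds to fs − 32.6 kHz = 18.3 kHz.
136.5 kHz mod fs = 34.7 kHz.
34.7 kHz > fs/2 = 25.45 kHz, folds to fs − 34.7 kHz = 16.2 kHz.
Distinct values: {16.2 kHz, 18.3 kHz, 22.7 kHz} → 3.

3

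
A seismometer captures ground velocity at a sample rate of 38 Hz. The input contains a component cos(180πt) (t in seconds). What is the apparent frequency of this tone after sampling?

14 Hz

ω = 180π rad/s → f = ω/(2π) = 90 Hz.
90 Hz mod fs = 14 Hz.
14 Hz ≤ fs/2 = 19 Hz, appears at 14 Hz.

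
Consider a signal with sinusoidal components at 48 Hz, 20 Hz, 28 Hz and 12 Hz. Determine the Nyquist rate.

96 Hz

Highest-frequency component: 48 Hz.
Nyquist rate = 2 × 48 Hz = 96 Hz.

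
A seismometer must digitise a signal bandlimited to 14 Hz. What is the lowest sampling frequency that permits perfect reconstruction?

Nyquist rate = 2 × 14 Hz = 28 Hz.

28 Hz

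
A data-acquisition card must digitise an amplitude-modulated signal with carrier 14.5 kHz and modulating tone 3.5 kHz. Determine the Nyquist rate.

AM sidebands sit at fc ± fm = 11 kHz and 18 kHz.
Highest-frequency component: 18 kHz.
Nyquist rate = 2 × 18 kHz = 36 kHz.

36 kHz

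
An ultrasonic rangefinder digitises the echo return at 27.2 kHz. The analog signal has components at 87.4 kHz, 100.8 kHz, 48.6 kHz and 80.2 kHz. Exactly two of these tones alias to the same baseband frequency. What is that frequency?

5.8 kHz

fs/2 = 13.6 kHz.
87.4 kHz mod fs = 5.8 kHz.
5.8 kHz ≤ fs/2 = 13.6 kHz, appears at 5.8 kHz.
100.8 kHz mod fs = 19.2 kHz.
19.2 kHz > fs/2 = 13.6 kHz, folds to fs − 19.2 kHz = 8 kHz.
48.6 kHz mod fs = 21.4 kHz.
21.4 kHz > fs/2 = 13.6 kHz, folds to fs − 21.4 kHz = 5.8 kHz.
80.2 kHz mod fs = 25.8 kHz.
25.8 kHz > fs/2 = 13.6 kHz, folds to fs − 25.8 kHz = 1.4 kHz.
48.6 kHz and 87.4 kHz both map to 5.8 kHz.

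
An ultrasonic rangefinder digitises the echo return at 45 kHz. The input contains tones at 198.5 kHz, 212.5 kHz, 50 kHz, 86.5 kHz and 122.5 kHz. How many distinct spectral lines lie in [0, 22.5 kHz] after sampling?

4

fs/2 = 22.5 kHz.
198.5 kHz mod fs = 18.5 kHz.
18.5 kHz ≤ fs/2 = 22.5 kHz, appears at 18.5 kHz.
212.5 kHz mod fs = 32.5 kHz.
32.5 kHz > fs/2 = 22.5 kHz, folds to fs − 32.5 kHz = 12.5 kHz.
50 kHz mod fs = 5 kHz.
5 kHz ≤ fs/2 = 22.5 kHz, appears at 5 kHz.
86.5 kHz mod fs = 41.5 kHz.
41.5 kHz > fs/2 = 22.5 kHz, folds to fs − 41.5 kHz = 3.5 kHz.
122.5 kHz mod fs = 32.5 kHz.
32.5 kHz > fs/2 = 22.5 kHz, folds to fs − 32.5 kHz = 12.5 kHz.
Distinct values: {3.5 kHz, 5 kHz, 12.5 kHz, 18.5 kHz} → 4.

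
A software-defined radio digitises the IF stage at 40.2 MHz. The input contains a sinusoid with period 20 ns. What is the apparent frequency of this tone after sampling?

T = 20 ns → f = 1/T = 50 MHz.
50 MHz mod fs = 9.8 MHz.
9.8 MHz ≤ fs/2 = 20.1 MHz, appears at 9.8 MHz.

9.8 MHz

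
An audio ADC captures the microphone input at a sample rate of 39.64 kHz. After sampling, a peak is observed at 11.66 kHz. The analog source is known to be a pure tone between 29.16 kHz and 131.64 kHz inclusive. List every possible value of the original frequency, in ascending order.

Frequencies that alias to 11.66 kHz are k·fs ± 11.66 kHz for integer k ≥ 0.
k=0: 11.66 kHz.
k=1: 27.98 kHz, 51.3 kHz.
k=2: 67.62 kHz, 90.94 kHz.
k=3: 107.26 kHz, 130.58 kHz.
k=4: 146.9 kHz, 170.22 kHz.
Within [29.16 kHz, 131.64 kHz]: 51.3 kHz, 67.62 kHz, 90.94 kHz, 107.26 kHz, 130.58 kHz.

51.3 kHz, 67.62 kHz, 90.94 kHz, 107.26 kHz, 130.58 kHz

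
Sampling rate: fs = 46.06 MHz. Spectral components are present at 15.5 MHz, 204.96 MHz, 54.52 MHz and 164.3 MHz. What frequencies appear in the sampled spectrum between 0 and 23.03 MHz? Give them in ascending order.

8.46 MHz, 15.5 MHz, 19.94 MHz, 20.72 MHz

fs/2 = 23.03 MHz.
15.5 MHz ≤ fs/2 = 23.03 MHz, passes unchanged.
204.96 MHz mod fs = 20.72 MHz.
20.72 MHz ≤ fs/2 = 23.03 MHz, appears at 20.72 MHz.
54.52 MHz mod fs = 8.46 MHz.
8.46 MHz ≤ fs/2 = 23.03 MHz, appears at 8.46 MHz.
164.3 MHz mod fs = 26.12 MHz.
26.12 MHz > fs/2 = 23.03 MHz, folds to fs − 26.12 MHz = 19.94 MHz.
Distinct values: {8.46 MHz, 15.5 MHz, 19.94 MHz, 20.72 MHz}.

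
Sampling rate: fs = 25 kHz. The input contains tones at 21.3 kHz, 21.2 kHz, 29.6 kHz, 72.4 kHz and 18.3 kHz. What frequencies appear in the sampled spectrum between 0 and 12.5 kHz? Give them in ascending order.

2.6 kHz, 3.7 kHz, 3.8 kHz, 4.6 kHz, 6.7 kHz

fs/2 = 12.5 kHz.
21.3 kHz > fs/2 = 12.5 kHz, folds to fs − 21.3 kHz = 3.7 kHz.
21.2 kHz > fs/2 = 12.5 kHz, folds to fs − 21.2 kHz = 3.8 kHz.
29.6 kHz mod fs = 4.6 kHz.
4.6 kHz ≤ fs/2 = 12.5 kHz, appears at 4.6 kHz.
72.4 kHz mod fs = 22.4 kHz.
22.4 kHz > fs/2 = 12.5 kHz, folds to fs − 22.4 kHz = 2.6 kHz.
18.3 kHz > fs/2 = 12.5 kHz, folds to fs − 18.3 kHz = 6.7 kHz.
Distinct values: {2.6 kHz, 3.7 kHz, 3.8 kHz, 4.6 kHz, 6.7 kHz}.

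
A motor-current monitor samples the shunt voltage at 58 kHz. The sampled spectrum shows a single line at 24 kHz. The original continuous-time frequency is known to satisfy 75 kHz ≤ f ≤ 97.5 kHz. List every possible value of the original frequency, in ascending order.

Frequencies that alias to 24 kHz are k·fs ± 24 kHz for integer k ≥ 0.
k=0: 24 kHz.
k=1: 34 kHz, 82 kHz.
k=2: 92 kHz, 140 kHz.
k=3: 150 kHz, 198 kHz.
Within [75 kHz, 97.5 kHz]: 82 kHz, 92 kHz.

82 kHz, 92 kHz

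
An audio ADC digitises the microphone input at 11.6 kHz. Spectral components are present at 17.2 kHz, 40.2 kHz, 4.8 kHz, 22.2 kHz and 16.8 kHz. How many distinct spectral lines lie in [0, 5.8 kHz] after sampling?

fs/2 = 5.8 kHz.
17.2 kHz mod fs = 5.6 kHz.
5.6 kHz ≤ fs/2 = 5.8 kHz, appears at 5.6 kHz.
40.2 kHz mod fs = 5.4 kHz.
5.4 kHz ≤ fs/2 = 5.8 kHz, appears at 5.4 kHz.
4.8 kHz ≤ fs/2 = 5.8 kHz, passes unchanged.
22.2 kHz mod fs = 10.6 kHz.
10.6 kHz > fs/2 = 5.8 kHz, folds to fs − 10.6 kHz = 1 kHz.
16.8 kHz mod fs = 5.2 kHz.
5.2 kHz ≤ fs/2 = 5.8 kHz, appears at 5.2 kHz.
Distinct values: {1 kHz, 4.8 kHz, 5.2 kHz, 5.4 kHz, 5.6 kHz} → 5.

5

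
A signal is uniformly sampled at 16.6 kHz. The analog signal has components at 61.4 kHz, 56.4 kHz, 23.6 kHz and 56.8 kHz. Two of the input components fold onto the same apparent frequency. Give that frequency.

7 kHz

fs/2 = 8.3 kHz.
61.4 kHz mod fs = 11.6 kHz.
11.6 kHz > fs/2 = 8.3 kHz, folds to fs − 11.6 kHz = 5 kHz.
56.4 kHz mod fs = 6.6 kHz.
6.6 kHz ≤ fs/2 = 8.3 kHz, appears at 6.6 kHz.
23.6 kHz mod fs = 7 kHz.
7 kHz ≤ fs/2 = 8.3 kHz, appears at 7 kHz.
56.8 kHz mod fs = 7 kHz.
7 kHz ≤ fs/2 = 8.3 kHz, appears at 7 kHz.
23.6 kHz and 56.8 kHz both map to 7 kHz.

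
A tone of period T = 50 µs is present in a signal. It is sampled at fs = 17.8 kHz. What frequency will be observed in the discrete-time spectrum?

2.2 kHz

T = 50 µs → f = 1/T = 20 kHz.
20 kHz mod fs = 2.2 kHz.
2.2 kHz ≤ fs/2 = 8.9 kHz, appears at 2.2 kHz.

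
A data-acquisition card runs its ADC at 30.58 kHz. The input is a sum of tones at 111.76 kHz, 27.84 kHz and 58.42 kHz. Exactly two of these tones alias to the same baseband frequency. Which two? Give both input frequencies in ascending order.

27.84 kHz, 58.42 kHz

fs/2 = 15.29 kHz.
111.76 kHz mod fs = 20.02 kHz.
20.02 kHz > fs/2 = 15.29 kHz, folds to fs − 20.02 kHz = 10.56 kHz.
27.84 kHz > fs/2 = 15.29 kHz, folds to fs − 27.84 kHz = 2.74 kHz.
58.42 kHz mod fs = 27.84 kHz.
27.84 kHz > fs/2 = 15.29 kHz, folds to fs − 27.84 kHz = 2.74 kHz.
27.84 kHz and 58.42 kHz both map to 2.74 kHz.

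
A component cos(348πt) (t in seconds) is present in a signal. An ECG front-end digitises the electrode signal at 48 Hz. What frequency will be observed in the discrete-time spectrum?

18 Hz

ω = 348π rad/s → f = ω/(2π) = 174 Hz.
174 Hz mod fs = 30 Hz.
30 Hz > fs/2 = 24 Hz, folds to fs − 30 Hz = 18 Hz.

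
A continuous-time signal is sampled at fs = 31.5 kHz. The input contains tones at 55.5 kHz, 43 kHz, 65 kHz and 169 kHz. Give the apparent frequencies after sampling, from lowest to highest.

fs/2 = 15.75 kHz.
55.5 kHz mod fs = 24 kHz.
24 kHz > fs/2 = 15.75 kHz, folds to fs − 24 kHz = 7.5 kHz.
43 kHz mod fs = 11.5 kHz.
11.5 kHz ≤ fs/2 = 15.75 kHz, appears at 11.5 kHz.
65 kHz mod fs = 2 kHz.
2 kHz ≤ fs/2 = 15.75 kHz, appears at 2 kHz.
169 kHz mod fs = 11.5 kHz.
11.5 kHz ≤ fs/2 = 15.75 kHz, appears at 11.5 kHz.
Distinct values: {2 kHz, 7.5 kHz, 11.5 kHz}.

2 kHz, 7.5 kHz, 11.5 kHz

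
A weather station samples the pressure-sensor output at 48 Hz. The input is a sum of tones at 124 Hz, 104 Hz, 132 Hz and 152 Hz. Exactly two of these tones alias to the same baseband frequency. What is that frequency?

8 Hz

fs/2 = 24 Hz.
124 Hz mod fs = 28 Hz.
28 Hz > fs/2 = 24 Hz, folds to fs − 28 Hz = 20 Hz.
104 Hz mod fs = 8 Hz.
8 Hz ≤ fs/2 = 24 Hz, appears at 8 Hz.
132 Hz mod fs = 36 Hz.
36 Hz > fs/2 = 24 Hz, folds to fs − 36 Hz = 12 Hz.
152 Hz mod fs = 8 Hz.
8 Hz ≤ fs/2 = 24 Hz, appears at 8 Hz.
104 Hz and 152 Hz both map to 8 Hz.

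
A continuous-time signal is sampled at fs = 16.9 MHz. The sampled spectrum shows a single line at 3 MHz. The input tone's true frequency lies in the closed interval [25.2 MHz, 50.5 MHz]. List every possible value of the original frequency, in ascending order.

30.8 MHz, 36.8 MHz, 47.7 MHz

Frequencies that alias to 3 MHz are k·fs ± 3 MHz for integer k ≥ 0.
k=0: 3 MHz.
k=1: 13.9 MHz, 19.9 MHz.
k=2: 30.8 MHz, 36.8 MHz.
k=3: 47.7 MHz, 53.7 MHz.
k=4: 64.6 MHz, 70.6 MHz.
Within [25.2 MHz, 50.5 MHz]: 30.8 MHz, 36.8 MHz, 47.7 MHz.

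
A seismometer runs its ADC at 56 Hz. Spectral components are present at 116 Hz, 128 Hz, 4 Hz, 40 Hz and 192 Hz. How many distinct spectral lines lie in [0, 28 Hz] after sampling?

3

fs/2 = 28 Hz.
116 Hz mod fs = 4 Hz.
4 Hz ≤ fs/2 = 28 Hz, appears at 4 Hz.
128 Hz mod fs = 16 Hz.
16 Hz ≤ fs/2 = 28 Hz, appears at 16 Hz.
4 Hz ≤ fs/2 = 28 Hz, passes unchanged.
40 Hz > fs/2 = 28 Hz, folds to fs − 40 Hz = 16 Hz.
192 Hz mod fs = 24 Hz.
24 Hz ≤ fs/2 = 28 Hz, appears at 24 Hz.
Distinct values: {4 Hz, 16 Hz, 24 Hz} → 3.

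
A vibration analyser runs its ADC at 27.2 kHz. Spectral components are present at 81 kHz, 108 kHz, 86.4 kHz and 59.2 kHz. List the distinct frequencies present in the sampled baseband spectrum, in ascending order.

0.6 kHz, 0.8 kHz, 4.8 kHz

fs/2 = 13.6 kHz.
81 kHz mod fs = 26.6 kHz.
26.6 kHz > fs/2 = 13.6 kHz, folds to fs − 26.6 kHz = 0.6 kHz.
108 kHz mod fs = 26.4 kHz.
26.4 kHz > fs/2 = 13.6 kHz, folds to fs − 26.4 kHz = 0.8 kHz.
86.4 kHz mod fs = 4.8 kHz.
4.8 kHz ≤ fs/2 = 13.6 kHz, appears at 4.8 kHz.
59.2 kHz mod fs = 4.8 kHz.
4.8 kHz ≤ fs/2 = 13.6 kHz, appears at 4.8 kHz.
Distinct values: {0.6 kHz, 0.8 kHz, 4.8 kHz}.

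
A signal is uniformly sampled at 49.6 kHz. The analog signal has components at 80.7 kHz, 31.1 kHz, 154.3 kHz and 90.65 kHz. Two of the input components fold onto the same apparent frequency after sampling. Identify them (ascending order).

31.1 kHz, 80.7 kHz

fs/2 = 24.8 kHz.
80.7 kHz mod fs = 31.1 kHz.
31.1 kHz > fs/2 = 24.8 kHz, folds to fs − 31.1 kHz = 18.5 kHz.
31.1 kHz > fs/2 = 24.8 kHz, folds to fs − 31.1 kHz = 18.5 kHz.
154.3 kHz mod fs = 5.5 kHz.
5.5 kHz ≤ fs/2 = 24.8 kHz, appears at 5.5 kHz.
90.65 kHz mod fs = 41.05 kHz.
41.05 kHz > fs/2 = 24.8 kHz, folds to fs − 41.05 kHz = 8.55 kHz.
31.1 kHz and 80.7 kHz both map to 18.5 kHz.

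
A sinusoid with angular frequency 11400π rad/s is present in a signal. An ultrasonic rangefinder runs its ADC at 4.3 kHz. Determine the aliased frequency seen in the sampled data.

1.4 kHz

ω = 11400π rad/s → f = ω/(2π) = 5700 Hz = 5.7 kHz.
5.7 kHz mod fs = 1.4 kHz.
1.4 kHz ≤ fs/2 = 2.15 kHz, appears at 1.4 kHz.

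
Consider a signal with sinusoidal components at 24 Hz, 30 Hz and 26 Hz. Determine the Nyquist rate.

60 Hz

Highest-frequency component: 30 Hz.
Nyquist rate = 2 × 30 Hz = 60 Hz.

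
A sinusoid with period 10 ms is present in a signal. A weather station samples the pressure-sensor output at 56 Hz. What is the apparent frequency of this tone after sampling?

T = 10 ms → f = 1/T = 100 Hz.
100 Hz mod fs = 44 Hz.
44 Hz > fs/2 = 28 Hz, folds to fs − 44 Hz = 12 Hz.

12 Hz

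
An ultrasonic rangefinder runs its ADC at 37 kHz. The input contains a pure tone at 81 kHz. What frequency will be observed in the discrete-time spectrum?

7 kHz

81 kHz mod fs = 7 kHz.
7 kHz ≤ fs/2 = 18.5 kHz, appears at 7 kHz.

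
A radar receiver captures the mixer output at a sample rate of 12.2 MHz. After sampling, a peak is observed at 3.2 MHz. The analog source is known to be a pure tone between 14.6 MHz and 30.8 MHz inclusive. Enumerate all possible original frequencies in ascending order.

15.4 MHz, 21.2 MHz, 27.6 MHz

Frequencies that alias to 3.2 MHz are k·fs ± 3.2 MHz for integer k ≥ 0.
k=0: 3.2 MHz.
k=1: 9 MHz, 15.4 MHz.
k=2: 21.2 MHz, 27.6 MHz.
k=3: 33.4 MHz, 39.8 MHz.
Within [14.6 MHz, 30.8 MHz]: 15.4 MHz, 21.2 MHz, 27.6 MHz.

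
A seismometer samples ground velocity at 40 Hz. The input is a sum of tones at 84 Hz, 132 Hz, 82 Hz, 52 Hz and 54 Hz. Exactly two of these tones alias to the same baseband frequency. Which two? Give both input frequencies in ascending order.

52 Hz, 132 Hz

fs/2 = 20 Hz.
84 Hz mod fs = 4 Hz.
4 Hz ≤ fs/2 = 20 Hz, appears at 4 Hz.
132 Hz mod fs = 12 Hz.
12 Hz ≤ fs/2 = 20 Hz, appears at 12 Hz.
82 Hz mod fs = 2 Hz.
2 Hz ≤ fs/2 = 20 Hz, appears at 2 Hz.
52 Hz mod fs = 12 Hz.
12 Hz ≤ fs/2 = 20 Hz, appears at 12 Hz.
54 Hz mod fs = 14 Hz.
14 Hz ≤ fs/2 = 20 Hz, appears at 14 Hz.
52 Hz and 132 Hz both map to 12 Hz.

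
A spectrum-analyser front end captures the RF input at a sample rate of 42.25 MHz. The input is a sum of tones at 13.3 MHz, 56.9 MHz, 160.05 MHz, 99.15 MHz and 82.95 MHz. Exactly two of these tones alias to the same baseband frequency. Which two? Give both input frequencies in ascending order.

56.9 MHz, 99.15 MHz

fs/2 = 21.125 MHz.
13.3 MHz ≤ fs/2 = 21.125 MHz, passes unchanged.
56.9 MHz mod fs = 14.65 MHz.
14.65 MHz ≤ fs/2 = 21.125 MHz, appears at 14.65 MHz.
160.05 MHz mod fs = 33.3 MHz.
33.3 MHz > fs/2 = 21.125 MHz, folds to fs − 33.3 MHz = 8.95 MHz.
99.15 MHz mod fs = 14.65 MHz.
14.65 MHz ≤ fs/2 = 21.125 MHz, appears at 14.65 MHz.
82.95 MHz mod fs = 40.7 MHz.
40.7 MHz > fs/2 = 21.125 MHz, folds to fs − 40.7 MHz = 1.55 MHz.
56.9 MHz and 99.15 MHz both map to 14.65 MHz.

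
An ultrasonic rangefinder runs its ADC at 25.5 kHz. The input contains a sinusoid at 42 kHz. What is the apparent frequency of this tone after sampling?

9 kHz

42 kHz mod fs = 16.5 kHz.
16.5 kHz > fs/2 = 12.75 kHz, folds to fs − 16.5 kHz = 9 kHz.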